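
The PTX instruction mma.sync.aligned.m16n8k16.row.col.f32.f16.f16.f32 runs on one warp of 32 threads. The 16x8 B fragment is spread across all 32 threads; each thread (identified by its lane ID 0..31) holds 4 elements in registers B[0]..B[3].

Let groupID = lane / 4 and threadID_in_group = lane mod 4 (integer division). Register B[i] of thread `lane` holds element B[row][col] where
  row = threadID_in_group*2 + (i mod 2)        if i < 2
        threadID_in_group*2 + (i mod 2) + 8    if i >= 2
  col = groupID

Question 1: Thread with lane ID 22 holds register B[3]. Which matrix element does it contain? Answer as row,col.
22: G=5,T=2
[3] (2*2+1+8,5) = (13,5)

13,5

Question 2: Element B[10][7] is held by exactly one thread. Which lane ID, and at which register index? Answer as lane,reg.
c: 7->gid=7  r: 10->r8=1,tid=1,i&1=0
L=7*4+1=29  i=1*2+0=2

29,2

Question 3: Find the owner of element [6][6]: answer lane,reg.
c:6=>grp=6  r:6=>rB=0,tig=3,lo=0
L=6*4+3=27  i=0*2+0=0

27,0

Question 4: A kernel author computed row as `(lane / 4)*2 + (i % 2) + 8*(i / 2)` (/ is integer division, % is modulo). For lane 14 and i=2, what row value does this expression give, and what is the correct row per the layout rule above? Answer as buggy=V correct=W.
`(lane / 4)*2 + (i % 2) + 8*(i / 2)`[14,2]⇒14
lane 14: gr=3 (14/4), th=2 (14%4)
i=2: r=2*2+0+8=12, c=gr=3
row: 14 vs 12

buggy=14 correct=12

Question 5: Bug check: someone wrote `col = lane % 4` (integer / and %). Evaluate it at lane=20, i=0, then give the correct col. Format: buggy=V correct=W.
`lane % 4`[20,0]->0
lane 20: gid=5 (20/4), tid=0 (20%4)
i=0: r=0*2+0+0=0, c=gid=5
col: 0 vs 5

buggy=0 correct=5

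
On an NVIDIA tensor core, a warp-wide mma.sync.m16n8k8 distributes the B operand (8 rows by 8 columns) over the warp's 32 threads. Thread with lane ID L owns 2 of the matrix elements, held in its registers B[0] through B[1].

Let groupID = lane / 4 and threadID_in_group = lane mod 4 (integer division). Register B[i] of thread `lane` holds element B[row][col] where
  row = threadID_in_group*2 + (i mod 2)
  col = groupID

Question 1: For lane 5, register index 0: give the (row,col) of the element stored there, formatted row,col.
2,1

lane 5->5/4=1, 5 mod 4=1
i=0  r:2·1+0->2  c:1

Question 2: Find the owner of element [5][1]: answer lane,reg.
6,1

c: 1->gid=1  r: 5->tid=2,i&1=1
L=1*4+2=6  i=1=1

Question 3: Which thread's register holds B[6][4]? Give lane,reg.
19,0

c=4⇒gr=4  r=6⇒th=3,odd=0
L=4*4+3=19  i=0=0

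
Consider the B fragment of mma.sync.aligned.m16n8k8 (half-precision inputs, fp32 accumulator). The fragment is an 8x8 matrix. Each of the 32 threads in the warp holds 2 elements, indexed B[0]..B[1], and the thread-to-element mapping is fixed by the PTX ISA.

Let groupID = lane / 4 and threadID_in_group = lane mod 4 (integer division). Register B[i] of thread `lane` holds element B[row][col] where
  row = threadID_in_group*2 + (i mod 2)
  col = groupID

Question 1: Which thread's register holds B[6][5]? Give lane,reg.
c=5→G=5  r=6→T=3,p=0
L=5*4+3=23  i=0=0

23,0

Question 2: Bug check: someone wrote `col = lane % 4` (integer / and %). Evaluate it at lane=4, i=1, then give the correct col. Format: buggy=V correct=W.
`lane % 4`[4,1]→0
lane 4: G=1 (4/4), T=0 (4%4)
i=1: r=0*2+1=1, c=G=1
col: 0 vs 1

buggy=0 correct=1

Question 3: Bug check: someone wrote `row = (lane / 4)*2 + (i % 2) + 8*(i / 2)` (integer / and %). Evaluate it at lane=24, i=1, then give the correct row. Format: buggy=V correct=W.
`(lane / 4)*2 + (i % 2) + 8*(i / 2)`[24,1]→13
L=24→G=24>>2=6, T=24&3=0
[1]→row 0·2+1=1  col G=6
row: 13 vs 1

buggy=13 correct=1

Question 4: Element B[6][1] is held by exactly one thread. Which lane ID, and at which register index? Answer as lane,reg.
7,0

c:1=>grp=1  r:6=>tig=3,lo=0
L=1*4+3=7  i=0=0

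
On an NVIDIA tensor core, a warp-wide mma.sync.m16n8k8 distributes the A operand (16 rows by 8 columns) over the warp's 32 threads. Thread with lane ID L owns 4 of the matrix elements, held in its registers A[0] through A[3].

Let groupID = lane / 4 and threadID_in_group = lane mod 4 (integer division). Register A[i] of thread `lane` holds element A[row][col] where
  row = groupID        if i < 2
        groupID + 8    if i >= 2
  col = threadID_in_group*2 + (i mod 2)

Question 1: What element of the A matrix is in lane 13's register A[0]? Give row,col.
13: g=3,t=1
[0] (3+0,1*2+0) = (3,2)

3,2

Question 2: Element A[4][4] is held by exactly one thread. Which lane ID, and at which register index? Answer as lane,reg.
r: 4->gid=4,r8=0  c: 4->tid=2,i&1=0
L=4*4+2=18  i=0*2+0=0

18,0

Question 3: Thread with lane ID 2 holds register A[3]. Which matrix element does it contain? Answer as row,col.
2: g=0,t=2
[3] (0+8,2*2+1) = (8,5)

8,5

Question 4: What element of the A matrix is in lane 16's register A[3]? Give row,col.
lane 16: grp=4 (16/4), tig=0 (16%4)
i=3: r=4+8=12, c=0*2+1=1

12,1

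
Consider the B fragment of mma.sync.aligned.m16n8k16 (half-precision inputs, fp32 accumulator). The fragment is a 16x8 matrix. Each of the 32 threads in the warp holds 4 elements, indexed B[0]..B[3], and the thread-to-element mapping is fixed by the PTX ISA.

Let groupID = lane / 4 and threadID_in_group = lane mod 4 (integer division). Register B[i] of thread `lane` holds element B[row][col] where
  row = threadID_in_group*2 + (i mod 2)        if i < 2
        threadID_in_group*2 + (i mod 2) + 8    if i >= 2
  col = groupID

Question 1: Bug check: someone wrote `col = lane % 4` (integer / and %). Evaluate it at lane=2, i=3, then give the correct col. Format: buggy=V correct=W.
buggy=2 correct=0

`lane % 4`[2,3]→2
lane 2: G=0 (2/4), T=2 (2%4)
i=3: r=2*2+1+8=13, c=G=0
col: 2 vs 0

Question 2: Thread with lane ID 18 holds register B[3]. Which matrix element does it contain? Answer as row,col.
lane 18=>18/4=4, 18 mod 4=2
i=3  r:2·2+1+8=>13  c:4

13,4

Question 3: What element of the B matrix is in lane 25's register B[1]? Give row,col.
lane 25→25/4=6, 25 mod 4=1
i=1  r:2·1+1+0→3  c:6

3,6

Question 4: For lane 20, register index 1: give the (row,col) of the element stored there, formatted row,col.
20: grp=5,tig=0
[1] (0*2+1+0,5) = (1,5)

1,5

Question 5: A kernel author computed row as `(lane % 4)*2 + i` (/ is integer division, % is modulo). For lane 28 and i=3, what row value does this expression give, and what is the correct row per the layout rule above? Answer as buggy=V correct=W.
buggy=3 correct=9

`(lane % 4)*2 + i`[28,3]=>3
L=28=>grp=28>>2=7, tig=28&3=0
[3]=>row 0·2+1+8=9  col grp=7
row: 3 vs 9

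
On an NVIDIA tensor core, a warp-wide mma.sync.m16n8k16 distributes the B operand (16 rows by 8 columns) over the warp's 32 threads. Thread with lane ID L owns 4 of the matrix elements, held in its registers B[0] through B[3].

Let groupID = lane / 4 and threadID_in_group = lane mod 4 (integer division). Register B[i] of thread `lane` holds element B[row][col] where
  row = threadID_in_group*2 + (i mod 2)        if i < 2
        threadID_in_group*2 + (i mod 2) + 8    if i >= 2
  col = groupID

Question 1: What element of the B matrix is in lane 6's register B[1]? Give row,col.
L=6⇒gr=6>>2=1, th=6&3=2
[1]⇒row 2·2+1+0=5  col gr=1

5,1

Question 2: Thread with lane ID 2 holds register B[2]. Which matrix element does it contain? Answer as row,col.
12,0

2: grp=0,tig=2
[2] (2*2+0+8,0) = (12,0)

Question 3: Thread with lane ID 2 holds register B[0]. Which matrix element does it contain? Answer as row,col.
lane 2: grp=0 (2/4), tig=2 (2%4)
i=0: r=2*2+0+0=4, c=grp=0

4,0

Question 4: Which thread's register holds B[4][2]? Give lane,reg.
c:2=>grp=2  r:4=>rB=0,tig=2,lo=0
L=2*4+2=10  i=0*2+0=0

10,0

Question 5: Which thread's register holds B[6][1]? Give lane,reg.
7,0

c=1->g=1  r=6->rb=0,t=3,b0=0
L=1*4+3=7  i=0*2+0=0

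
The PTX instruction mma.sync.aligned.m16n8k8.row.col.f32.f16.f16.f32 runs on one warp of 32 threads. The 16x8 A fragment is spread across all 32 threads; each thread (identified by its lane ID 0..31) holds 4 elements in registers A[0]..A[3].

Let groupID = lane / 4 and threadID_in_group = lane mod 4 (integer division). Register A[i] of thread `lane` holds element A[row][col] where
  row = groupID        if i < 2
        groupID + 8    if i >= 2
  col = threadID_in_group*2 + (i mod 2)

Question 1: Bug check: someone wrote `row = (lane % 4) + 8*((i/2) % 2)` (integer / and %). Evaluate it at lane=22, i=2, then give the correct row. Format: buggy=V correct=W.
buggy=10 correct=13

`(lane % 4) + 8*((i/2) % 2)`[22,2]->10
lane 22->22/4=5, 22 mod 4=2
i=2  r:5+8->13  c:2·2+0->4
row: 10 vs 13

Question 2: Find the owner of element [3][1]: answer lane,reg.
r: 3->gid=3,r8=0  c: 1->tid=0,i&1=1
L=3*4+0=12  i=0*2+1=1

12,1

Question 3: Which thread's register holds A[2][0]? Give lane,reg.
8,0

r=2→G=2,rhi=0  c=0→T=0,p=0
L=2*4+0=8  i=0*2+0=0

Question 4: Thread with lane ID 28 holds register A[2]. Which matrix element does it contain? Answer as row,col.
15,0

lane 28: g=7 (28/4), t=0 (28%4)
i=2: r=7+8=15, c=0*2+0=0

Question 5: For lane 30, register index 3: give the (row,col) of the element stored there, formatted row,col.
15,5

lane 30: gid=7 (30/4), tid=2 (30%4)
i=3: r=7+8=15, c=2*2+1=5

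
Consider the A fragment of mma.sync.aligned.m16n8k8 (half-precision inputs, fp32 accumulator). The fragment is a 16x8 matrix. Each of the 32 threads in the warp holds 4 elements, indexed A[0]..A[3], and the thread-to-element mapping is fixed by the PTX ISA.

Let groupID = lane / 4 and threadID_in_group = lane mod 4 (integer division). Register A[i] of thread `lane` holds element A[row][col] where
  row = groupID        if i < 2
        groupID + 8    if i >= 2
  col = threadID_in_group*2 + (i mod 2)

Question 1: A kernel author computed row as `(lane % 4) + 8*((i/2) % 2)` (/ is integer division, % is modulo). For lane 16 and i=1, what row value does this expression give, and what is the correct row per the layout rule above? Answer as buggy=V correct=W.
`(lane % 4) + 8*((i/2) % 2)`[16,1]=>0
lane 16=>16/4=4, 16 mod 4=0
i=1  r:4+0=>4  c:2·0+1=>1
row: 0 vs 4

buggy=0 correct=4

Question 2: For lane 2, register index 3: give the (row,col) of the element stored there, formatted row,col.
lane 2: gr=0 (2/4), th=2 (2%4)
i=3: r=0+8=8, c=2*2+1=5

8,5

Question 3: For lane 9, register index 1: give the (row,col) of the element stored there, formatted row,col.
lane 9->9/4=2, 9 mod 4=1
i=1  r:2+0->2  c:2·1+1->3

2,3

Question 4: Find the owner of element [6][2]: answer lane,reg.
r: 6->gid=6,r8=0  c: 2->tid=1,i&1=0
L=6*4+1=25  i=0*2+0=0

25,0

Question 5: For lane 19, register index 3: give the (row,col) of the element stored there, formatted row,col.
12,7

L=19=>grp=19>>2=4, tig=19&3=3
[3]=>row 4+8=12  col 3·2+1=7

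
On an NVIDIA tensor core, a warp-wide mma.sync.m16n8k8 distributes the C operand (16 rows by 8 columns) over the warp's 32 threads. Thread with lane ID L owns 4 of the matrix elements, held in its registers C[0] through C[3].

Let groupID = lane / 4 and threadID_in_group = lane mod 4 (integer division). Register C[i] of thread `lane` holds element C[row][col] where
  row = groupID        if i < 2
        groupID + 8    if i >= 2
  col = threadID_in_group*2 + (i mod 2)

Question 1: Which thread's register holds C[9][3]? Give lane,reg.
5,3

r=9⇒gr=1,Rb=1  c=3⇒th=1,odd=1
L=1*4+1=5  i=1*2+1=3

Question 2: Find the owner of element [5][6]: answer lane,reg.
23,0

r=5⇒gr=5,Rb=0  c=6⇒th=3,odd=0
L=5*4+3=23  i=0*2+0=0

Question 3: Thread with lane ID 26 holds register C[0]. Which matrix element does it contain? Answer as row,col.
lane 26→26/4=6, 26 mod 4=2
i=0  r:6+0→6  c:2·2+0→4

6,4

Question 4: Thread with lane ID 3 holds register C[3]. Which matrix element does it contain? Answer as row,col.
3: gr=0,th=3
[3] (0+8,3*2+1) = (8,7)

8,7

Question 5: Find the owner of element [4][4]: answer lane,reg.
18,0

r: 4->gid=4,r8=0  c: 4->tid=2,i&1=0
L=4*4+2=18  i=0*2+0=0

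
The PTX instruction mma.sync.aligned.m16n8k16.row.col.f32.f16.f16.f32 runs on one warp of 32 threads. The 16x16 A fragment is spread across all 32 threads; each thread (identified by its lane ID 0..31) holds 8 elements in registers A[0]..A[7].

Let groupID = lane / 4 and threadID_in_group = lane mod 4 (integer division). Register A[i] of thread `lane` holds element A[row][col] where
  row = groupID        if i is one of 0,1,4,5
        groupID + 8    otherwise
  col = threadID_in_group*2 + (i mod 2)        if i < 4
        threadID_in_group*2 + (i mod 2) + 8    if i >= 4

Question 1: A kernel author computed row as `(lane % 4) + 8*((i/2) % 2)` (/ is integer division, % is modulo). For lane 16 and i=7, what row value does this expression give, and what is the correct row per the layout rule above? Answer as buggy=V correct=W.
buggy=8 correct=12

`(lane % 4) + 8*((i/2) % 2)`[16,7]=>8
L=16=>grp=16>>2=4, tig=16&3=0
[7]=>row 4+8=12  col 0·2+1+8=9
row: 8 vs 12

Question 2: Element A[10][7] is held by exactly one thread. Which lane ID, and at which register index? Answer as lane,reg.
11,3

r=10⇒gr=2,Rb=1  c=7⇒Cb=0,th=3,odd=1
L=2*4+3=11  i=0*4+1*2+1=3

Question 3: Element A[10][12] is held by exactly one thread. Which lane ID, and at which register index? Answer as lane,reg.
r:10=>grp=2,rB=1  c:12=>cB=1,tig=2,lo=0
L=2*4+2=10  i=1*4+1*2+0=6

10,6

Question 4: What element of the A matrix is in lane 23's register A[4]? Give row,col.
lane 23→23/4=5, 23 mod 4=3
i=4  r:5+0→5  c:2·3+0+8→14

5,14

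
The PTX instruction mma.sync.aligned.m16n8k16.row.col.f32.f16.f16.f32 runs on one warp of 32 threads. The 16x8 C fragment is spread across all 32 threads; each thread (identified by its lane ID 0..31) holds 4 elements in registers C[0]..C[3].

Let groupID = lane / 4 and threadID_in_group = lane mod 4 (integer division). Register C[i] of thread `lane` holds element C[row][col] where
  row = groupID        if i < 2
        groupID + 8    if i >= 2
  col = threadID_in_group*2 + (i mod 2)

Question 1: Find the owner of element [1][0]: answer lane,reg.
r=1->g=1,rb=0  c=0->t=0,b0=0
L=1*4+0=4  i=0*2+0=0

4,0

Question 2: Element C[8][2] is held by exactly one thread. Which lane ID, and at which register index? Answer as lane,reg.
1,2

r=8⇒gr=0,Rb=1  c=2⇒th=1,odd=0
L=0*4+1=1  i=1*2+0=2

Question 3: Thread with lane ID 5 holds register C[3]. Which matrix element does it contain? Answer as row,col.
L=5=>grp=5>>2=1, tig=5&3=1
[3]=>row 1+8=9  col 1·2+1=3

9,3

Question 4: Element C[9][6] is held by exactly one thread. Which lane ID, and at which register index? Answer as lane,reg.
7,2

r=9->g=1,rb=1  c=6->t=3,b0=0
L=1*4+3=7  i=1*2+0=2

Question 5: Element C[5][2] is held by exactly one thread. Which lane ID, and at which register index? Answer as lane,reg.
r:5=>grp=5,rB=0  c:2=>tig=1,lo=0
L=5*4+1=21  i=0*2+0=0

21,0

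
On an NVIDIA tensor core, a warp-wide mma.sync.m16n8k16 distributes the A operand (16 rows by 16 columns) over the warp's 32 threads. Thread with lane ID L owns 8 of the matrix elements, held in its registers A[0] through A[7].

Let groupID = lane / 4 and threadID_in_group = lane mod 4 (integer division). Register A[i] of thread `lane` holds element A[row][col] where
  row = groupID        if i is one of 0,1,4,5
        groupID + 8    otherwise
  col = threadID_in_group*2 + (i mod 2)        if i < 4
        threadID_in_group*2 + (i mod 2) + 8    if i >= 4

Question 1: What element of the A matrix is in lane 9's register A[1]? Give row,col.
2,3

lane 9=>9/4=2, 9 mod 4=1
i=1  r:2+0=>2  c:2·1+1+0=>3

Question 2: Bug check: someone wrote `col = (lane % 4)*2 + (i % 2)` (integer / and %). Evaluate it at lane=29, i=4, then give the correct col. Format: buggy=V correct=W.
buggy=2 correct=10

`(lane % 4)*2 + (i % 2)`[29,4]->2
lane 29: g=7 (29/4), t=1 (29%4)
i=4: r=7+0=7, c=1*2+0+8=10
col: 2 vs 10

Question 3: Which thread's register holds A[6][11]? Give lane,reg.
r:6=>grp=6,rB=0  c:11=>cB=1,tig=1,lo=1
L=6*4+1=25  i=1*4+0*2+1=5

25,5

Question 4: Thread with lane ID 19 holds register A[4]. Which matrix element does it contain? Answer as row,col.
L=19→G=19>>2=4, T=19&3=3
[4]→row 4+0=4  col 3·2+0+8=14

4,14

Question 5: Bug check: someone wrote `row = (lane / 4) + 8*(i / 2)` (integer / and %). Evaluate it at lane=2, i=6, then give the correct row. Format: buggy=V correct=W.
buggy=24 correct=8

`(lane / 4) + 8*(i / 2)`[2,6]->24
lane 2: gid=0 (2/4), tid=2 (2%4)
i=6: r=0+8=8, c=2*2+0+8=12
row: 24 vs 8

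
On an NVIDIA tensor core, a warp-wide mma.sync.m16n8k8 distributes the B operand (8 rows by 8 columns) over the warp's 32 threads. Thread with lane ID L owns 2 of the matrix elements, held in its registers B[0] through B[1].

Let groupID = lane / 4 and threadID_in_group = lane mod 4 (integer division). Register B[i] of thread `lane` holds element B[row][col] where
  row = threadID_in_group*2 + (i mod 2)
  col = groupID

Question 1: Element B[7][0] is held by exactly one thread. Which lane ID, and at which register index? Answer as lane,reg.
3,1

c=0->g=0  r=7->t=3,b0=1
L=0*4+3=3  i=1=1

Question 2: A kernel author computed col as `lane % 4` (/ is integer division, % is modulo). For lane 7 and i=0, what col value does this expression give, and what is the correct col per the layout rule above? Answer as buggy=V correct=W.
buggy=3 correct=1

`lane % 4`[7,0]⇒3
lane 7: gr=1 (7/4), th=3 (7%4)
i=0: r=3*2+0=6, c=gr=1
col: 3 vs 1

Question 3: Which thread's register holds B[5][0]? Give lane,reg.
c:0=>grp=0  r:5=>tig=2,lo=1
L=0*4+2=2  i=1=1

2,1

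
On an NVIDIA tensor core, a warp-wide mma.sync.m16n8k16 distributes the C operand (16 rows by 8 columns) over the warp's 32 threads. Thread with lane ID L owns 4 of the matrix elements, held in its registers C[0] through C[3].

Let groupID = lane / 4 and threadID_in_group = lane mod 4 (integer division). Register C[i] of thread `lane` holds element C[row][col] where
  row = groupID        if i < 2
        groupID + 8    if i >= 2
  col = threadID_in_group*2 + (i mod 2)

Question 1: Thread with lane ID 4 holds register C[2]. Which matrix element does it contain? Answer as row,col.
lane 4→4/4=1, 4 mod 4=0
i=2  r:1+8→9  c:2·0+0→0

9,0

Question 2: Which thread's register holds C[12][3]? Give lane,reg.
17,3

r=12->g=4,rb=1  c=3->t=1,b0=1
L=4*4+1=17  i=1*2+1=3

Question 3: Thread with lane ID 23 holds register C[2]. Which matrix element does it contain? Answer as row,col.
23: g=5,t=3
[2] (5+8,3*2+0) = (13,6)

13,6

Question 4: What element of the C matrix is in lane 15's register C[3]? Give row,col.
lane 15: g=3 (15/4), t=3 (15%4)
i=3: r=3+8=11, c=3*2+1=7

11,7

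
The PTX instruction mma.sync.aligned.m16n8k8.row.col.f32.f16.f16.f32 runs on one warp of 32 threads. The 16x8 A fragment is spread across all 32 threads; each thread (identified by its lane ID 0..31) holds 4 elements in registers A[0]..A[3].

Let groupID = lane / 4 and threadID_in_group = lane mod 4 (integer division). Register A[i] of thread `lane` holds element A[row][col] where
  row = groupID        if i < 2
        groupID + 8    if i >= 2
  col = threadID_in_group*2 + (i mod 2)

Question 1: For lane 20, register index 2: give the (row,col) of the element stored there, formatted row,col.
13,0

lane 20: grp=5 (20/4), tig=0 (20%4)
i=2: r=5+8=13, c=0*2+0=0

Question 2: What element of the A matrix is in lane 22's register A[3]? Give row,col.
13,5

lane 22->22/4=5, 22 mod 4=2
i=3  r:5+8->13  c:2·2+1->5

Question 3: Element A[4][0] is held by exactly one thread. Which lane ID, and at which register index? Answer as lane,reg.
r=4⇒gr=4,Rb=0  c=0⇒th=0,odd=0
L=4*4+0=16  i=0*2+0=0

16,0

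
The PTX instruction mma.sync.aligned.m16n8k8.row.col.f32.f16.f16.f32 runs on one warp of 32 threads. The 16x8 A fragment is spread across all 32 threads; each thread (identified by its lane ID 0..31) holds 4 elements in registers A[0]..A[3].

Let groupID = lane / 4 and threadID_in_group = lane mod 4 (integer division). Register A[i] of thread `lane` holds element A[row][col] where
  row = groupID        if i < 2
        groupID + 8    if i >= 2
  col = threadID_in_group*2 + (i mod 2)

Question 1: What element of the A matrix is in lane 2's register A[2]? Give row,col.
8,4

lane 2: gid=0 (2/4), tid=2 (2%4)
i=2: r=0+8=8, c=2*2+0=4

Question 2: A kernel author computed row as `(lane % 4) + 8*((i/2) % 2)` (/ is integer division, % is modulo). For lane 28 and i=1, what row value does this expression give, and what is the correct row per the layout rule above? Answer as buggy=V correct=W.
buggy=0 correct=7

`(lane % 4) + 8*((i/2) % 2)`[28,1]⇒0
L=28⇒gr=28>>2=7, th=28&3=0
[1]⇒row 7+0=7  col 0·2+1=1
row: 0 vs 7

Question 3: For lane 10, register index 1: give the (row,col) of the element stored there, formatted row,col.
L=10=>grp=10>>2=2, tig=10&3=2
[1]=>row 2+0=2  col 2·2+1=5

2,5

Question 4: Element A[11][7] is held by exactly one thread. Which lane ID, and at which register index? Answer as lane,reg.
r=11→G=3,rhi=1  c=7→T=3,p=1
L=3*4+3=15  i=1*2+1=3

15,3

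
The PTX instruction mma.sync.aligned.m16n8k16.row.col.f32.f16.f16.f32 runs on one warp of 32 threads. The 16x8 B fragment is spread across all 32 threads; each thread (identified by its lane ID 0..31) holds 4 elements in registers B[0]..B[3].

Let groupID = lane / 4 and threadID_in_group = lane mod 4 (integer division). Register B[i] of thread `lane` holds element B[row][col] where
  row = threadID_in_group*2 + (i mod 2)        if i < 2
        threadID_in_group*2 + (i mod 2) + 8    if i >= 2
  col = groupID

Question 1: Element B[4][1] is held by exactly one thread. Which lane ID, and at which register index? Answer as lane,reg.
c=1→G=1  r=4→rhi=0,T=2,p=0
L=1*4+2=6  i=0*2+0=0

6,0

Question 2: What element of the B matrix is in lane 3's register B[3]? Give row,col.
3: gr=0,th=3
[3] (3*2+1+8,0) = (15,0)

15,0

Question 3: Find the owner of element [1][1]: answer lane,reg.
4,1

c=1⇒gr=1  r=1⇒Rb=0,th=0,odd=1
L=1*4+0=4  i=0*2+1=1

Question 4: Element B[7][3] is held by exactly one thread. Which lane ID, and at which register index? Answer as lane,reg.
c=3→G=3  r=7→rhi=0,T=3,p=1
L=3*4+3=15  i=0*2+1=1

15,1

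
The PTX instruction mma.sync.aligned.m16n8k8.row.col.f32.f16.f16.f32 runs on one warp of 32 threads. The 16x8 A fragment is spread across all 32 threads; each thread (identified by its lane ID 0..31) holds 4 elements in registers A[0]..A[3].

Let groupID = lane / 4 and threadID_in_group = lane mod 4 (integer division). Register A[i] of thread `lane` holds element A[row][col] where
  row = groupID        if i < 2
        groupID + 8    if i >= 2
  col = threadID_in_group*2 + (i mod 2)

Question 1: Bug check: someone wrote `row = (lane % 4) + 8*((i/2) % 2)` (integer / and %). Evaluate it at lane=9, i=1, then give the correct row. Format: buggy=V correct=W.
buggy=1 correct=2

`(lane % 4) + 8*((i/2) % 2)`[9,1]→1
9: G=2,T=1
[1] (2+0,1*2+1) = (2,3)
row: 1 vs 2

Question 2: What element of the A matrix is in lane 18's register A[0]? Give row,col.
lane 18->18/4=4, 18 mod 4=2
i=0  r:4+0->4  c:2·2+0->4

4,4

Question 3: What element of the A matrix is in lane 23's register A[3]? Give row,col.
L=23→G=23>>2=5, T=23&3=3
[3]→row 5+8=13  col 3·2+1=7

13,7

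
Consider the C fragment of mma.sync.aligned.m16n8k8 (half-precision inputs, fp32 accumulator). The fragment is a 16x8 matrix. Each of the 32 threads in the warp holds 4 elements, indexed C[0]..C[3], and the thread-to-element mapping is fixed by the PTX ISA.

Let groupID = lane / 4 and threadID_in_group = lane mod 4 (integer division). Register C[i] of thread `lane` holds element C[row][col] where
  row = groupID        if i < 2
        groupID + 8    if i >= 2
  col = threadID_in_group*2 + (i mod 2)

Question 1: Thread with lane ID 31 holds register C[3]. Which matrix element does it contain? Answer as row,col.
15,7

lane 31→31/4=7, 31 mod 4=3
i=3  r:7+8→15  c:2·3+1→7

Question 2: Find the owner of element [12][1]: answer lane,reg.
r=12→G=4,rhi=1  c=1→T=0,p=1
L=4*4+0=16  i=1*2+1=3

16,3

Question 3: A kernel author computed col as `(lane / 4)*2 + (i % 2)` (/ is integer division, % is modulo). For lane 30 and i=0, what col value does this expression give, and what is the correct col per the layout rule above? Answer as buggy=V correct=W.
`(lane / 4)*2 + (i % 2)`[30,0]->14
lane 30: gid=7 (30/4), tid=2 (30%4)
i=0: r=7+0=7, c=2*2+0=4
col: 14 vs 4

buggy=14 correct=4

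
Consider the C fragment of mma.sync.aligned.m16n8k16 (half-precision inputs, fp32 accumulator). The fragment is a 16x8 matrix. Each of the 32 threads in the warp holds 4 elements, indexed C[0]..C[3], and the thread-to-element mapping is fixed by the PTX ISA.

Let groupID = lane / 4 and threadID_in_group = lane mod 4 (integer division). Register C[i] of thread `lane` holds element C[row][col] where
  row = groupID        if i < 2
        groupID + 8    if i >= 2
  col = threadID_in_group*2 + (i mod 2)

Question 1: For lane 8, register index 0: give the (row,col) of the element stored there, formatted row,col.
L=8->gid=8>>2=2, tid=8&3=0
[0]->row 2+0=2  col 0·2+0=0

2,0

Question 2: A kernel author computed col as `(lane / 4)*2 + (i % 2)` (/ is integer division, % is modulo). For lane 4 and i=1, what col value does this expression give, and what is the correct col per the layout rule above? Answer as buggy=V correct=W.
buggy=3 correct=1

`(lane / 4)*2 + (i % 2)`[4,1]⇒3
lane 4: gr=1 (4/4), th=0 (4%4)
i=1: r=1+0=1, c=0*2+1=1
col: 3 vs 1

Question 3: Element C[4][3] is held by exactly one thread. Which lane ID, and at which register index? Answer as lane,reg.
r:4=>grp=4,rB=0  c:3=>tig=1,lo=1
L=4*4+1=17  i=0*2+1=1

17,1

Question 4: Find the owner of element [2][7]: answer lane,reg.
r=2⇒gr=2,Rb=0  c=7⇒th=3,odd=1
L=2*4+3=11  i=0*2+1=1

11,1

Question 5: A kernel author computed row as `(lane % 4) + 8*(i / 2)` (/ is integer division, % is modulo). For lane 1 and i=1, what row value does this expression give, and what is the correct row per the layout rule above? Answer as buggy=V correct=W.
`(lane % 4) + 8*(i / 2)`[1,1]->1
1: g=0,t=1
[1] (0+0,1*2+1) = (0,3)
row: 1 vs 0

buggy=1 correct=0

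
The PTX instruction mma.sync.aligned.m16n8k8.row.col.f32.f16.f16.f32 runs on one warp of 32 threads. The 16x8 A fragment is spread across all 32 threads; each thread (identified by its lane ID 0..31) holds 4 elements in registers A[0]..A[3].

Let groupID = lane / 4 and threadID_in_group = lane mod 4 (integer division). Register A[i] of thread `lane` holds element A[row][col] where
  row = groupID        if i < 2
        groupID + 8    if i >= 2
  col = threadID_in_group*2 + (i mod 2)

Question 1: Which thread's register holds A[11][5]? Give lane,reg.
r: 11->gid=3,r8=1  c: 5->tid=2,i&1=1
L=3*4+2=14  i=1*2+1=3

14,3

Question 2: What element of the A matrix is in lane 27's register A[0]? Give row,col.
6,6

L=27→G=27>>2=6, T=27&3=3
[0]→row 6+0=6  col 3·2+0=6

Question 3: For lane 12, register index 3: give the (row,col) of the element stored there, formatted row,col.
11,1

lane 12: grp=3 (12/4), tig=0 (12%4)
i=3: r=3+8=11, c=0*2+1=1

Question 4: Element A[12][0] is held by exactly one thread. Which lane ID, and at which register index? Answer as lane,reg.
r=12→G=4,rhi=1  c=0→T=0,p=0
L=4*4+0=16  i=1*2+0=2

16,2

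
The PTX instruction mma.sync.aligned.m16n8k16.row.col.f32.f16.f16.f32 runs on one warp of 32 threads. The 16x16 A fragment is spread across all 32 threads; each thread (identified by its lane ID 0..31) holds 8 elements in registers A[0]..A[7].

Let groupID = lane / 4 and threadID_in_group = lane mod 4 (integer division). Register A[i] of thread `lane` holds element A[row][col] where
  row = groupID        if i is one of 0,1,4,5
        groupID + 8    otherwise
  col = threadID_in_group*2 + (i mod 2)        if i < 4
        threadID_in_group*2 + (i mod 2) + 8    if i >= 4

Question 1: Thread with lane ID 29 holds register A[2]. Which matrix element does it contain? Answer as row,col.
15,2

lane 29: G=7 (29/4), T=1 (29%4)
i=2: r=7+8=15, c=1*2+0+0=2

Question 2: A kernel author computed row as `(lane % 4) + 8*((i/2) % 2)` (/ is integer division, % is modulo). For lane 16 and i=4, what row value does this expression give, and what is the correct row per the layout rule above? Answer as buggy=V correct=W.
`(lane % 4) + 8*((i/2) % 2)`[16,4]=>0
lane 16=>16/4=4, 16 mod 4=0
i=4  r:4+0=>4  c:2·0+0+8=>8
row: 0 vs 4

buggy=0 correct=4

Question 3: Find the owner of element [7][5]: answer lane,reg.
30,1

r=7⇒gr=7,Rb=0  c=5⇒Cb=0,th=2,odd=1
L=7*4+2=30  i=0*4+0*2+1=1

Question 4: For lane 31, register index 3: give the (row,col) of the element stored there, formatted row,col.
15,7

L=31->g=31>>2=7, t=31&3=3
[3]->row 7+8=15  col 3·2+1+0=7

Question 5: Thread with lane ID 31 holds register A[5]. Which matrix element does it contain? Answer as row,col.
lane 31: gr=7 (31/4), th=3 (31%4)
i=5: r=7+0=7, c=3*2+1+8=15

7,15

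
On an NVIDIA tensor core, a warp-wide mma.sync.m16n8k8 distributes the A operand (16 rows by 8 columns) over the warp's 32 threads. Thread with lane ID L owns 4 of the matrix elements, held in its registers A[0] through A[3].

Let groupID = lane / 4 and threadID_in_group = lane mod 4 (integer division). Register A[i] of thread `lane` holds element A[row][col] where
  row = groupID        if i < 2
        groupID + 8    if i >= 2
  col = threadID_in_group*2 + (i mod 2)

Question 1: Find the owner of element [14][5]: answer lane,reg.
26,3

r: 14->gid=6,r8=1  c: 5->tid=2,i&1=1
L=6*4+2=26  i=1*2+1=3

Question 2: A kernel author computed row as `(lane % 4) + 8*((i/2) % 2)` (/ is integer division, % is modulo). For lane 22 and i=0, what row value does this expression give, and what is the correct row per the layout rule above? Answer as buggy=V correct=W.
`(lane % 4) + 8*((i/2) % 2)`[22,0]->2
L=22->gid=22>>2=5, tid=22&3=2
[0]->row 5+0=5  col 2·2+0=4
row: 2 vs 5

buggy=2 correct=5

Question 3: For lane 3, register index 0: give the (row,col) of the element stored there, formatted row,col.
0,6

lane 3: grp=0 (3/4), tig=3 (3%4)
i=0: r=0+0=0, c=3*2+0=6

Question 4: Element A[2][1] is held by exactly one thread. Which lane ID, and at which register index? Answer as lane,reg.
r=2->g=2,rb=0  c=1->t=0,b0=1
L=2*4+0=8  i=0*2+1=1

8,1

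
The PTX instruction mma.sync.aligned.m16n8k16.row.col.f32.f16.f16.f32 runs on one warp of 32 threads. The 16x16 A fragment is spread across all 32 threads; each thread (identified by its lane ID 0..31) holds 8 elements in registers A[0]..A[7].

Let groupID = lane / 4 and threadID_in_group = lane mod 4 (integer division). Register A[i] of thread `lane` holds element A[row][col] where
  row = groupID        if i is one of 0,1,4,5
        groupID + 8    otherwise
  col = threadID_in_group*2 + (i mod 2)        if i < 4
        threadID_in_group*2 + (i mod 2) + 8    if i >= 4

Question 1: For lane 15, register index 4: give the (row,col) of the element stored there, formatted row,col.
L=15->gid=15>>2=3, tid=15&3=3
[4]->row 3+0=3  col 3·2+0+8=14

3,14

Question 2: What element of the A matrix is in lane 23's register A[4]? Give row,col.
5,14

L=23⇒gr=23>>2=5, th=23&3=3
[4]⇒row 5+0=5  col 3·2+0+8=14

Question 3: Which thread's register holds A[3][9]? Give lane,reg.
r=3->g=3,rb=0  c=9->cb=1,t=0,b0=1
L=3*4+0=12  i=1*4+0*2+1=5

12,5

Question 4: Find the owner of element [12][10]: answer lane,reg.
r=12→G=4,rhi=1  c=10→chi=1,T=1,p=0
L=4*4+1=17  i=1*4+1*2+0=6

17,6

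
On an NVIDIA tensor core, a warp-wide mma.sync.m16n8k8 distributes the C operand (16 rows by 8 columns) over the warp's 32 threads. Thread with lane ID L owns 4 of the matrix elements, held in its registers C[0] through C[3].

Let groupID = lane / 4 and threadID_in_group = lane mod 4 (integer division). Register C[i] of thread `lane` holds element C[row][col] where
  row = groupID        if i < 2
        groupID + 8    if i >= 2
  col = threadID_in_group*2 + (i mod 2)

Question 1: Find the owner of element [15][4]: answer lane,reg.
30,2

r: 15->gid=7,r8=1  c: 4->tid=2,i&1=0
L=7*4+2=30  i=1*2+0=2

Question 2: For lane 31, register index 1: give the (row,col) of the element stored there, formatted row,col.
lane 31: gr=7 (31/4), th=3 (31%4)
i=1: r=7+0=7, c=3*2+1=7

7,7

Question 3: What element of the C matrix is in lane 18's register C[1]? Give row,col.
18: g=4,t=2
[1] (4+0,2*2+1) = (4,5)

4,5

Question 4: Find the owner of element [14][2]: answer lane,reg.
r:14=>grp=6,rB=1  c:2=>tig=1,lo=0
L=6*4+1=25  i=1*2+0=2

25,2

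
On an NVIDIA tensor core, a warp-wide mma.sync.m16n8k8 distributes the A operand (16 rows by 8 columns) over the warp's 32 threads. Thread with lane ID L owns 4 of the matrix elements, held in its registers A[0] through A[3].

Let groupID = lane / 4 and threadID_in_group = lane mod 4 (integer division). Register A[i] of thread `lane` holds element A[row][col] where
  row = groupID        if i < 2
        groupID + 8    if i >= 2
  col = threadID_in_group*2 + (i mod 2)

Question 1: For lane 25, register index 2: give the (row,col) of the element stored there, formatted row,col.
14,2

lane 25: gid=6 (25/4), tid=1 (25%4)
i=2: r=6+8=14, c=1*2+0=2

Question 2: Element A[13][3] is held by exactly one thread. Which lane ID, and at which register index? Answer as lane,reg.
21,3

r=13→G=5,rhi=1  c=3→T=1,p=1
L=5*4+1=21  i=1*2+1=3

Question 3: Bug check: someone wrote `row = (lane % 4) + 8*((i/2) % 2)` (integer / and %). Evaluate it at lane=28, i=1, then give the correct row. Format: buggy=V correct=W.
`(lane % 4) + 8*((i/2) % 2)`[28,1]->0
L=28->g=28>>2=7, t=28&3=0
[1]->row 7+0=7  col 0·2+1=1
row: 0 vs 7

buggy=0 correct=7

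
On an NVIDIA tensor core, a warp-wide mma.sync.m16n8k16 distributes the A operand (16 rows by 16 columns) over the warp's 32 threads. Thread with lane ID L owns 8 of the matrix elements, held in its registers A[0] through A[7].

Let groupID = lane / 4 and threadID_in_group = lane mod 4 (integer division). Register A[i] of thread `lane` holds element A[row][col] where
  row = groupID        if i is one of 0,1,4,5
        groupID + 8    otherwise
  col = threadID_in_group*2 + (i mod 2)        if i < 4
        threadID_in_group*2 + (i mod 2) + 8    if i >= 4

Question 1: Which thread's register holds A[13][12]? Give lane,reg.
22,6

r=13⇒gr=5,Rb=1  c=12⇒Cb=1,th=2,odd=0
L=5*4+2=22  i=1*4+1*2+0=6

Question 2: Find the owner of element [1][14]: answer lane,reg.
r=1⇒gr=1,Rb=0  c=14⇒Cb=1,th=3,odd=0
L=1*4+3=7  i=1*4+0*2+0=4

7,4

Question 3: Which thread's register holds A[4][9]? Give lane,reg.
16,5

r:4=>grp=4,rB=0  c:9=>cB=1,tig=0,lo=1
L=4*4+0=16  i=1*4+0*2+1=5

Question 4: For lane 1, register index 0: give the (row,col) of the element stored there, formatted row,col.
lane 1→1/4=0, 1 mod 4=1
i=0  r:0+0→0  c:2·1+0+0→2

0,2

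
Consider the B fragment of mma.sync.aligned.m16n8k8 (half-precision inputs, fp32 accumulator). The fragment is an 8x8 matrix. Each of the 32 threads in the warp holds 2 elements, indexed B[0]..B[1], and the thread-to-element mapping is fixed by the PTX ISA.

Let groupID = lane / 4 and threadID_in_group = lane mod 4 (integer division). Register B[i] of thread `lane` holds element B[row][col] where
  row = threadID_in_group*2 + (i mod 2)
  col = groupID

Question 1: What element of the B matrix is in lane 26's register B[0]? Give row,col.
4,6

26: gid=6,tid=2
[0] (2*2+0,6) = (4,6)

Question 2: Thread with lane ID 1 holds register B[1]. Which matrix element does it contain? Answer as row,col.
1: g=0,t=1
[1] (1*2+1,0) = (3,0)

3,0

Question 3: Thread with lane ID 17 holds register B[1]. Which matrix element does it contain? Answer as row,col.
17: gr=4,th=1
[1] (1*2+1,4) = (3,4)

3,4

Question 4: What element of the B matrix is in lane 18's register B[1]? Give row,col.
lane 18⇒18/4=4, 18 mod 4=2
i=1  r:2·2+1⇒5  c:4

5,4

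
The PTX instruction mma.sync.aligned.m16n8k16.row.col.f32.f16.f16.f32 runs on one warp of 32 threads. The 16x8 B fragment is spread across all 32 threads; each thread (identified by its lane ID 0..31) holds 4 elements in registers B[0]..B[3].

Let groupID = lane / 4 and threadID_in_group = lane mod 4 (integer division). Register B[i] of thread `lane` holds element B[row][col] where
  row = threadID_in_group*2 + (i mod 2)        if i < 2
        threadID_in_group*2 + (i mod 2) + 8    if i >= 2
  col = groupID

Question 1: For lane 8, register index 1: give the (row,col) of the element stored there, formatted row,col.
8: gid=2,tid=0
[1] (0*2+1+0,2) = (1,2)

1,2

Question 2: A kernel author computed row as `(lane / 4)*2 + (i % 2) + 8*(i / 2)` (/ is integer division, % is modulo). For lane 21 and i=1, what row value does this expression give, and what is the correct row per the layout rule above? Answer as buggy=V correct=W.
`(lane / 4)*2 + (i % 2) + 8*(i / 2)`[21,1]=>11
lane 21=>21/4=5, 21 mod 4=1
i=1  r:2·1+1+0=>3  c:5
row: 11 vs 3

buggy=11 correct=3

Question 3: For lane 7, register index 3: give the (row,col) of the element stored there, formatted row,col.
15,1

L=7->gid=7>>2=1, tid=7&3=3
[3]->row 3·2+1+8=15  col gid=1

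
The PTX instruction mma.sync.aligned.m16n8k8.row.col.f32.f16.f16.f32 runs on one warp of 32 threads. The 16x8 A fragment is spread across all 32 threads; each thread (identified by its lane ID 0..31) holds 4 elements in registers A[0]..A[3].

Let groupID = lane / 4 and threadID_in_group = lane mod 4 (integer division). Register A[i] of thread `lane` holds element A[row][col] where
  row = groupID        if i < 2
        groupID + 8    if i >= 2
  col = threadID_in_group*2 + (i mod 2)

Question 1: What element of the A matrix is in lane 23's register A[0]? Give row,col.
23: g=5,t=3
[0] (5+0,3*2+0) = (5,6)

5,6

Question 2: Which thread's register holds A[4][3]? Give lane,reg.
r=4→G=4,rhi=0  c=3→T=1,p=1
L=4*4+1=17  i=0*2+1=1

17,1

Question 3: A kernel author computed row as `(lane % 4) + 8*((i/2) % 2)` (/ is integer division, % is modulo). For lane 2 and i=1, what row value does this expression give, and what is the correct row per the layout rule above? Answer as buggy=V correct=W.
`(lane % 4) + 8*((i/2) % 2)`[2,1]->2
L=2->gid=2>>2=0, tid=2&3=2
[1]->row 0+0=0  col 2·2+1=5
row: 2 vs 0

buggy=2 correct=0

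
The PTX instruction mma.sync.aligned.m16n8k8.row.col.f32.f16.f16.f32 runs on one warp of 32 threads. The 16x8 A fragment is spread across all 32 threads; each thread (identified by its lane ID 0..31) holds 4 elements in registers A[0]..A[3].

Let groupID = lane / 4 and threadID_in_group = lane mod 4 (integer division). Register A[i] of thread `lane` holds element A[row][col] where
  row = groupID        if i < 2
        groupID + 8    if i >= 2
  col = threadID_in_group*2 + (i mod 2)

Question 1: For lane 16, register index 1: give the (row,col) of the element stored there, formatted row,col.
4,1

lane 16: gr=4 (16/4), th=0 (16%4)
i=1: r=4+0=4, c=0*2+1=1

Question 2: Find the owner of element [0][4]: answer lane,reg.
r=0->g=0,rb=0  c=4->t=2,b0=0
L=0*4+2=2  i=0*2+0=0

2,0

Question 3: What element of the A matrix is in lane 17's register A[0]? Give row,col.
4,2

lane 17: gr=4 (17/4), th=1 (17%4)
i=0: r=4+0=4, c=1*2+0=2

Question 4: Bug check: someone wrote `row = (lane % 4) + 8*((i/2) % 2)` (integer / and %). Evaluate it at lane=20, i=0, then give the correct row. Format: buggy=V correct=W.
`(lane % 4) + 8*((i/2) % 2)`[20,0]=>0
20: grp=5,tig=0
[0] (5+0,0*2+0) = (5,0)
row: 0 vs 5

buggy=0 correct=5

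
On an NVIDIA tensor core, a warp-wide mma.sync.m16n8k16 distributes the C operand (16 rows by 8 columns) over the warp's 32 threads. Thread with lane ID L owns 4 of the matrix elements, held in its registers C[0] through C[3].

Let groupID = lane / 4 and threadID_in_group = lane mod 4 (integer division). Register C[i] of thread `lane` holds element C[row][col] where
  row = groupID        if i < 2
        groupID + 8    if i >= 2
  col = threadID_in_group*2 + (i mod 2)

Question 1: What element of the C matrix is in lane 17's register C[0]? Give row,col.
L=17=>grp=17>>2=4, tig=17&3=1
[0]=>row 4+0=4  col 1·2+0=2

4,2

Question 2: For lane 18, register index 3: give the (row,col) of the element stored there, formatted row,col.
L=18=>grp=18>>2=4, tig=18&3=2
[3]=>row 4+8=12  col 2·2+1=5

12,5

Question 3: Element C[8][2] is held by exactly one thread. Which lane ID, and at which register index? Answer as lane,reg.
r=8⇒gr=0,Rb=1  c=2⇒th=1,odd=0
L=0*4+1=1  i=1*2+0=2

1,2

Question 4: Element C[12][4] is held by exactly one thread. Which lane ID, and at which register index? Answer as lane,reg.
r: 12->gid=4,r8=1  c: 4->tid=2,i&1=0
L=4*4+2=18  i=1*2+0=2

18,2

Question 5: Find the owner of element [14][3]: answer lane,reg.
r: 14->gid=6,r8=1  c: 3->tid=1,i&1=1
L=6*4+1=25  i=1*2+1=3

25,3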